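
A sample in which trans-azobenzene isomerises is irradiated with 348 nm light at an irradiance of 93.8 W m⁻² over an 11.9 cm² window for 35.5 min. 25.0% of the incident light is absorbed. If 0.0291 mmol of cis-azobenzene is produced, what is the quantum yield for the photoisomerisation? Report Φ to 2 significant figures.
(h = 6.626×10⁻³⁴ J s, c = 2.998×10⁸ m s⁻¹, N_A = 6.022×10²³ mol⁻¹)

Φ = 0.17

Product: 0.0291 mmol = 2.91×10⁻⁵ mol.
Photon energy at 348 nm: hc/λ = (6.626×10⁻³⁴)(2.998×10⁸)/(348×10⁻⁹) = 5.708×10⁻¹⁹ J.
Energy delivered: (93.8 W m⁻²)(11.9×10⁻⁴ m²)(2130 s) = 237.8 J.
Photons incident: 237.8 / 5.708×10⁻¹⁹ = 4.166×10²⁰, i.e. 4.166×10²⁰/6.022×10²³ = 6.918×10⁻⁴ mol.
Photons absorbed: 0.250 × 6.918×10⁻⁴ = 1.730×10⁻⁴ mol.
Φ = 2.91×10⁻⁵ mol / 1.730×10⁻⁴ mol photons = 0.17.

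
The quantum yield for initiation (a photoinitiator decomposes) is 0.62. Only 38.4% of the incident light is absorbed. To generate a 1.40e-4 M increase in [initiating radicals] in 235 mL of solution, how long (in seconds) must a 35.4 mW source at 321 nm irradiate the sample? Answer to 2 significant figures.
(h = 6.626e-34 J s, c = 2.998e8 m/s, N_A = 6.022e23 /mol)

t ≈ 1500 s

Product: (1.40e-4 M)(0.235 L) = 3.290e-5 mol.
Photons that must be absorbed: 3.290e-5 / 0.62 = 5.306e-5 mol.
Incident photons needed: 5.306e-5 / 0.384 = 1.382e-4 mol.
Photon energy: hc/λ = 6.188e-19 J; per mole, 3.726e5 J mol⁻¹.
Energy required: 1.382e-4 × 3.726e5 = 51.49 J.
Time: 51.49 J / 0.0354 W = 1500 s.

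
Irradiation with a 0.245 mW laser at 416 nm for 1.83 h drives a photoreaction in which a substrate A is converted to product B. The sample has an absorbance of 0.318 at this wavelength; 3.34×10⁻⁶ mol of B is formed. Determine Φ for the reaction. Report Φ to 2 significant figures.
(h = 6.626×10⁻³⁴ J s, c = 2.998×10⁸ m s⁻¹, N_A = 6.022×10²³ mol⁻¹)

Φ = 1.1

Photon energy at 416 nm: hc/λ = (6.626×10⁻³⁴)(2.998×10⁸)/(416×10⁻⁹) = 4.775×10⁻¹⁹ J.
Energy delivered: (0.245 mW)(6588 s) = 1.614 J.
Photons incident: 1.614 / 4.775×10⁻¹⁹ = 3.380×10¹⁸, i.e. 3.380×10¹⁸/6.022×10²³ = 5.613×10⁻⁶ mol.
Fraction absorbed: 1 − 10^(−0.318) = 0.5192.
Photons absorbed: 0.5192 × 5.613×10⁻⁶ = 2.914×10⁻⁶ mol.
Φ = 3.34×10⁻⁶ mol / 2.914×10⁻⁶ mol photons = 1.1.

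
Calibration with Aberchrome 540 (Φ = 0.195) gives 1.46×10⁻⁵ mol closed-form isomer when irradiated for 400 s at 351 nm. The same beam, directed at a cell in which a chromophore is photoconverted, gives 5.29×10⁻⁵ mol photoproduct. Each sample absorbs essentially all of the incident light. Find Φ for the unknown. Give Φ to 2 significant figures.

Φ = 0.71

Photons absorbed by the actinometer: 1.46×10⁻⁵ / 0.195 = 7.487×10⁻⁵ mol.
Φ(unknown) = 5.29×10⁻⁵ / 7.487×10⁻⁵ = 0.71.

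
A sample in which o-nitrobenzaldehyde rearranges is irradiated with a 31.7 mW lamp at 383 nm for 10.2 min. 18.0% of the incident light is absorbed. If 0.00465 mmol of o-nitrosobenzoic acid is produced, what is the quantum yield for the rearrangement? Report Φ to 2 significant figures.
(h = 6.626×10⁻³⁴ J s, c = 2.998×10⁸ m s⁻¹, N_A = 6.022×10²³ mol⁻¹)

Φ = 0.42

Product: 0.00465 mmol = 4.65×10⁻⁶ mol.
Photon energy at 383 nm: hc/λ = (6.626×10⁻³⁴)(2.998×10⁸)/(383×10⁻⁹) = 5.187×10⁻¹⁹ J.
Energy delivered: (31.7 mW)(612 s) = 19.40 J.
Photons incident: 19.40 / 5.187×10⁻¹⁹ = 3.740×10¹⁹, i.e. 3.740×10¹⁹/6.022×10²³ = 6.211×10⁻⁵ mol.
Photons absorbed: 0.180 × 6.211×10⁻⁵ = 1.118×10⁻⁵ mol.
Φ = 4.65×10⁻⁶ mol / 1.118×10⁻⁵ mol photons = 0.42.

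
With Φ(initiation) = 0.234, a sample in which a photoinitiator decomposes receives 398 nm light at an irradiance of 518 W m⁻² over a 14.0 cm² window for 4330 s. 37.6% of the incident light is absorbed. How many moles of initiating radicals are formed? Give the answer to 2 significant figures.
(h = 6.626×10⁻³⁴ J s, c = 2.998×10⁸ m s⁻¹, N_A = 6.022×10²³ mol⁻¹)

9.2×10⁻⁴ mol

Photon energy at 398 nm: hc/λ = (6.626×10⁻³⁴)(2.998×10⁸)/(398×10⁻⁹) = 4.991×10⁻¹⁹ J.
Energy delivered: (518 W m⁻²)(14.0×10⁻⁴ m²)(4330 s) = 3140 J.
Photons incident: 3140 / 4.991×10⁻¹⁹ = 6.291×10²¹, i.e. 6.291×10²¹/6.022×10²³ = 0.01045 mol.
Photons absorbed: 0.376 × 0.01045 = 0.003929 mol.
Product: Φ × n_abs = 0.234 × 0.003929 = 9.194×10⁻⁴ mol.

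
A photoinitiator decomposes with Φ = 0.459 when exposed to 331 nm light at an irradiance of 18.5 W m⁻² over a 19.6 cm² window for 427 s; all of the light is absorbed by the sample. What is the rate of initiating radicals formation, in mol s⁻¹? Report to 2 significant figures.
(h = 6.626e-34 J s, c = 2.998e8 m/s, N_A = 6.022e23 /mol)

4.6e-8 mol s⁻¹

Photon energy at 331 nm: hc/λ = (6.626e-34)(2.998e8)/(331e-9) = 6.001e-19 J.
Energy delivered: (18.5 W m⁻²)(19.6e-4 m²)(427 s) = 15.48 J.
Photons incident: 15.48 / 6.001e-19 = 2.580e19, i.e. 2.580e19/6.022e23 = 4.284e-5 mol.
Product formed: 0.459 × 4.284e-5 = 1.966e-5 mol.
Rate: 1.966e-5 / 427 s = 4.6e-8 mol s⁻¹.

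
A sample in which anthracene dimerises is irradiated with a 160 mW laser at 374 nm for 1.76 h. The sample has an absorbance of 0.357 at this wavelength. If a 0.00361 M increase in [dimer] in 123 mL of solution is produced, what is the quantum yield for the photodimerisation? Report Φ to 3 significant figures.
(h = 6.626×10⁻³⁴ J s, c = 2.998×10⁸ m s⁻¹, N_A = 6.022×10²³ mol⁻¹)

Product: (0.00361 M)(0.123 L) = 4.440×10⁻⁴ mol.
Photon energy at 374 nm: hc/λ = (6.626×10⁻³⁴)(2.998×10⁸)/(374×10⁻⁹) = 5.311×10⁻¹⁹ J.
Energy delivered: (160 mW)(6336 s) = 1014 J.
Photons incident: 1014 / 5.311×10⁻¹⁹ = 1.909×10²¹, i.e. 1.909×10²¹/6.022×10²³ = 0.003170 mol.
Fraction absorbed: 1 − 10^(−0.357) = 0.5605.
Photons absorbed: 0.5605 × 0.003170 = 0.001777 mol.
Φ = 4.440×10⁻⁴ mol / 0.001777 mol photons = 0.250.

Φ = 0.250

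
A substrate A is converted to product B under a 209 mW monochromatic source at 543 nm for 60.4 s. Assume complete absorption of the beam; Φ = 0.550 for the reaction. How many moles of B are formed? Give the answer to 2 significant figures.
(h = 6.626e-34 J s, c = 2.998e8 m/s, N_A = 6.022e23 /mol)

Photon energy at 543 nm: hc/λ = (6.626e-34)(2.998e8)/(543e-9) = 3.658e-19 J.
Energy delivered: (209 mW)(60.4 s) = 12.62 J.
Photons incident: 12.62 / 3.658e-19 = 3.450e19, i.e. 3.450e19/6.022e23 = 5.729e-5 mol.
Product: Φ × n_abs = 0.550 × 5.729e-5 = 3.151e-5 mol.

3.2e-5 mol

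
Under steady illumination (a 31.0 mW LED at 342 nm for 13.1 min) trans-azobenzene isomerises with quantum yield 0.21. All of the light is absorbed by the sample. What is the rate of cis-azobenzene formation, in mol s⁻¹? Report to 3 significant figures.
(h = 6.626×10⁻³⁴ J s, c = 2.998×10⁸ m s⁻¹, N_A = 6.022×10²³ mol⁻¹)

Photon energy at 342 nm: hc/λ = (6.626×10⁻³⁴)(2.998×10⁸)/(342×10⁻⁹) = 5.808×10⁻¹⁹ J.
Energy delivered: (31.0 mW)(786 s) = 24.37 J.
Photons incident: 24.37 / 5.808×10⁻¹⁹ = 4.196×10¹⁹, i.e. 4.196×10¹⁹/6.022×10²³ = 6.968×10⁻⁵ mol.
Product formed: 0.21 × 6.968×10⁻⁵ = 1.463×10⁻⁵ mol.
Rate: 1.463×10⁻⁵ / 786 s = 1.86×10⁻⁸ mol s⁻¹.

1.86×10⁻⁸ mol s⁻¹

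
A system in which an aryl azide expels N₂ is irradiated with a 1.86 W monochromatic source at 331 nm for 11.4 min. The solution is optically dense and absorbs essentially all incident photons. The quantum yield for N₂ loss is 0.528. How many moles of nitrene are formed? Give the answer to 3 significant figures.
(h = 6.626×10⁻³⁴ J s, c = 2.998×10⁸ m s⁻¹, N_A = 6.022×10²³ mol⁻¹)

Photon energy at 331 nm: hc/λ = (6.626×10⁻³⁴)(2.998×10⁸)/(331×10⁻⁹) = 6.001×10⁻¹⁹ J.
Energy delivered: (1.86 W)(684 s) = 1272 J.
Photons incident: 1272 / 6.001×10⁻¹⁹ = 2.120×10²¹, i.e. 2.120×10²¹/6.022×10²³ = 0.003520 mol.
Product: Φ × n_abs = 0.528 × 0.003520 = 0.001859 mol.

0.00186 mol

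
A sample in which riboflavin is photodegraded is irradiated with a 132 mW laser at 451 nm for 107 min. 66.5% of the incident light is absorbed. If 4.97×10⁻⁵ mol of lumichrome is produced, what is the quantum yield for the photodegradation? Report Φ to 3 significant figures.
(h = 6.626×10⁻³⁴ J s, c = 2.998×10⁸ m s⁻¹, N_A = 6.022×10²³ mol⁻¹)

Photon energy at 451 nm: hc/λ = (6.626×10⁻³⁴)(2.998×10⁸)/(451×10⁻⁹) = 4.405×10⁻¹⁹ J.
Energy delivered: (132 mW)(6420 s) = 847.4 J.
Photons incident: 847.4 / 4.405×10⁻¹⁹ = 1.924×10²¹, i.e. 1.924×10²¹/6.022×10²³ = 0.003195 mol.
Photons absorbed: 0.665 × 0.003195 = 0.002125 mol.
Φ = 4.97×10⁻⁵ mol / 0.002125 mol photons = 0.0234.

Φ = 0.0234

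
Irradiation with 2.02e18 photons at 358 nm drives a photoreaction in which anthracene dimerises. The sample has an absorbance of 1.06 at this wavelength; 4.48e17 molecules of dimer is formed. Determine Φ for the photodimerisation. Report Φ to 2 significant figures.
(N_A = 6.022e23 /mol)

Φ = 0.24

Product: 4.48e17 / 6.022e23 = 7.439e-7 mol.
Moles of photons: 2.02e18 / 6.022e23 = 3.354e-6 mol.
Fraction absorbed: 1 − 10^(−1.06) = 0.9129.
Photons absorbed: 0.9129 × 3.354e-6 = 3.062e-6 mol.
Φ = 7.439e-7 mol / 3.062e-6 mol photons = 0.24.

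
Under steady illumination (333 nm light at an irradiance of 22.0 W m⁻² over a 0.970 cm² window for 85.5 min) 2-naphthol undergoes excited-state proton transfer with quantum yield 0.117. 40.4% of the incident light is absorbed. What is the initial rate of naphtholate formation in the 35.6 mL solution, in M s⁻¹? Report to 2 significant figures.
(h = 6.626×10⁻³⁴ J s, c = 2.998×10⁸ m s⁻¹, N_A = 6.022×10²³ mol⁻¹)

7.9×10⁻⁹ M s⁻¹

Photon energy at 333 nm: hc/λ = (6.626×10⁻³⁴)(2.998×10⁸)/(333×10⁻⁹) = 5.965×10⁻¹⁹ J.
Energy delivered: (22.0 W m⁻²)(0.970×10⁻⁴ m²)(5130 s) = 10.95 J.
Photons incident: 10.95 / 5.965×10⁻¹⁹ = 1.836×10¹⁹, i.e. 1.836×10¹⁹/6.022×10²³ = 3.049×10⁻⁵ mol.
Photons absorbed: 0.404 × 3.049×10⁻⁵ = 1.232×10⁻⁵ mol.
Product formed: 0.117 × 1.232×10⁻⁵ = 1.441×10⁻⁶ mol.
Rate: 1.441×10⁻⁶ mol / (5130 s × 0.0356 L) = 7.9×10⁻⁹ M s⁻¹.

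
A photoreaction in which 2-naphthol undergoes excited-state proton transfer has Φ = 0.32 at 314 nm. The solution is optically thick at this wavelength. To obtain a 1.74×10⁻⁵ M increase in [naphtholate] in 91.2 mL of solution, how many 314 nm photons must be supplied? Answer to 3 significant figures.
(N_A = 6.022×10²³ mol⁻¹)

Product: (1.74×10⁻⁵ M)(0.0912 L) = 1.587×10⁻⁶ mol.
Photons that must be absorbed: 1.587×10⁻⁶ / 0.32 = 4.959×10⁻⁶ mol.
Photon count: 4.959×10⁻⁶ × 6.022×10²³ = 2.99×10¹⁸.

2.99×10¹⁸ photons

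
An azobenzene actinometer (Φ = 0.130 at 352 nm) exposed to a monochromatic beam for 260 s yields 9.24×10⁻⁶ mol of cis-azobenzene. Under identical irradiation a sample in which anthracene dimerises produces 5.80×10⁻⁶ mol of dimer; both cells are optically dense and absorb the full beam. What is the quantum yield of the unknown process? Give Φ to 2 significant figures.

Φ = 0.082

Photons absorbed by the actinometer: 9.24×10⁻⁶ / 0.130 = 7.108×10⁻⁵ mol.
Φ(unknown) = 5.80×10⁻⁶ / 7.108×10⁻⁵ = 0.082.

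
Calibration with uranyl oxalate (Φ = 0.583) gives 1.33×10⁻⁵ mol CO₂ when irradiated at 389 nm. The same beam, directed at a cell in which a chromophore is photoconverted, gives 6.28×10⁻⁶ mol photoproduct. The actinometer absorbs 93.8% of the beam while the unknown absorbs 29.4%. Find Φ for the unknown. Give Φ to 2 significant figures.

Φ = 0.88

Photons absorbed by the actinometer: 1.33×10⁻⁵ / 0.583 = 2.281×10⁻⁵ mol.
Incident flux: 2.281×10⁻⁵ / 0.938 = 2.432×10⁻⁵ einstein.
Absorbed by unknown: 0.294 × 2.432×10⁻⁵ = 7.150×10⁻⁶ mol.
Φ(unknown) = 6.28×10⁻⁶ / 7.150×10⁻⁶ = 0.88.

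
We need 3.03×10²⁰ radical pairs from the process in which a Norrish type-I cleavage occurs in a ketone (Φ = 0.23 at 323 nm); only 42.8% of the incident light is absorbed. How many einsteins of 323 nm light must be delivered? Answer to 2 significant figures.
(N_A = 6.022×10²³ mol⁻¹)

0.0051 einstein

Product: 3.03×10²⁰ / 6.022×10²³ = 5.032×10⁻⁴ mol.
Photons that must be absorbed: 5.032×10⁻⁴ / 0.23 = 0.002188 mol.
Incident photons needed: 0.002188 / 0.428 = 0.005112 mol.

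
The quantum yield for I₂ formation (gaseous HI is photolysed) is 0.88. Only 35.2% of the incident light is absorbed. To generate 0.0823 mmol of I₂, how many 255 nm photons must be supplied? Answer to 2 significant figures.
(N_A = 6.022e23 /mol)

Product: 0.0823 mmol = 8.23e-5 mol.
Photons that must be absorbed: 8.23e-5 / 0.88 = 9.352e-5 mol.
Incident photons needed: 9.352e-5 / 0.352 = 2.657e-4 mol.
Photon count: 2.657e-4 × 6.022e23 = 1.6e20.

1.6e20 photons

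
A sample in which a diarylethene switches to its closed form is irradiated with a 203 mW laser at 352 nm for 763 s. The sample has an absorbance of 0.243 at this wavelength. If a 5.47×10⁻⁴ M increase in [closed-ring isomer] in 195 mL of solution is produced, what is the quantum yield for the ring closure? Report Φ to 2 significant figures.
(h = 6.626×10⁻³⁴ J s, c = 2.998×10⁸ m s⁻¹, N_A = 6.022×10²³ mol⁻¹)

Product: (5.47×10⁻⁴ M)(0.195 L) = 1.067×10⁻⁴ mol.
Photon energy at 352 nm: hc/λ = (6.626×10⁻³⁴)(2.998×10⁸)/(352×10⁻⁹) = 5.643×10⁻¹⁹ J.
Energy delivered: (203 mW)(763 s) = 154.9 J.
Photons incident: 154.9 / 5.643×10⁻¹⁹ = 2.745×10²⁰, i.e. 2.745×10²⁰/6.022×10²³ = 4.558×10⁻⁴ mol.
Fraction absorbed: 1 − 10^(−0.243) = 0.4285.
Photons absorbed: 0.4285 × 4.558×10⁻⁴ = 1.953×10⁻⁴ mol.
Φ = 1.067×10⁻⁴ mol / 1.953×10⁻⁴ mol photons = 0.55.

Φ = 0.55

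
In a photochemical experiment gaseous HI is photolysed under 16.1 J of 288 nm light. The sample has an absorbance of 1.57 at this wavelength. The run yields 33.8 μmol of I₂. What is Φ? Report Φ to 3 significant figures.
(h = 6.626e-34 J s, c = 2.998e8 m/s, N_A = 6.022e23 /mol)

Product: 33.8 μmol = 3.38e-5 mol.
Photon energy at 288 nm: hc/λ = (6.626e-34)(2.998e8)/(288e-9) = 6.897e-19 J.
Photons incident: 16.1 / 6.897e-19 = 2.334e19, i.e. 2.334e19/6.022e23 = 3.876e-5 mol.
Fraction absorbed: 1 − 10^(−1.57) = 0.9731.
Photons absorbed: 0.9731 × 3.876e-5 = 3.772e-5 mol.
Φ = 3.38e-5 mol / 3.772e-5 mol photons = 0.896.

Φ = 0.896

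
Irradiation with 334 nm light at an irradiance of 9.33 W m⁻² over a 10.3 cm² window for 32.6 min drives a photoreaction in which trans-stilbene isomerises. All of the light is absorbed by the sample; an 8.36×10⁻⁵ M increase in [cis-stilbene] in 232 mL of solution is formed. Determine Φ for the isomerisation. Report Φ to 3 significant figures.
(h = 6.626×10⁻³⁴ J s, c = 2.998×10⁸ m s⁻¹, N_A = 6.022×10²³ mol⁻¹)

Product: (8.36×10⁻⁵ M)(0.232 L) = 1.940×10⁻⁵ mol.
Photon energy at 334 nm: hc/λ = (6.626×10⁻³⁴)(2.998×10⁸)/(334×10⁻⁹) = 5.948×10⁻¹⁹ J.
Energy delivered: (9.33 W m⁻²)(10.3×10⁻⁴ m²)(1956 s) = 18.80 J.
Photons incident: 18.80 / 5.948×10⁻¹⁹ = 3.161×10¹⁹, i.e. 3.161×10¹⁹/6.022×10²³ = 5.249×10⁻⁵ mol.
Φ = 1.940×10⁻⁵ mol / 5.249×10⁻⁵ mol photons = 0.370.

Φ = 0.370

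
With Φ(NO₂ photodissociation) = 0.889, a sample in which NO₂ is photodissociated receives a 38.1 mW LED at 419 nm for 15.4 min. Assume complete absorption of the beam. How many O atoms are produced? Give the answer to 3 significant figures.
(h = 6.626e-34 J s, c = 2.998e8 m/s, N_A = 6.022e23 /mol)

Photon energy at 419 nm: hc/λ = (6.626e-34)(2.998e8)/(419e-9) = 4.741e-19 J.
Energy delivered: (38.1 mW)(924 s) = 35.20 J.
Photons incident: 35.20 / 4.741e-19 = 7.425e19, i.e. 7.425e19/6.022e23 = 1.233e-4 mol.
Product: Φ × n_abs = 0.889 × 1.233e-4 = 1.096e-4 mol.
As a count: 1.096e-4 × 6.022e23 = 6.60e19.

6.60e19 atoms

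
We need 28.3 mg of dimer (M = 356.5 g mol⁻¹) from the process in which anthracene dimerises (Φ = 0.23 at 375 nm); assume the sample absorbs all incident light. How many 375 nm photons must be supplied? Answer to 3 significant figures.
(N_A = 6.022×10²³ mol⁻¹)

Product: 28.3 mg / 356.5 g mol⁻¹ = 7.938×10⁻⁵ mol.
Photons that must be absorbed: 7.938×10⁻⁵ / 0.23 = 3.451×10⁻⁴ mol.
Photon count: 3.451×10⁻⁴ × 6.022×10²³ = 2.08×10²⁰.

2.08×10²⁰ photons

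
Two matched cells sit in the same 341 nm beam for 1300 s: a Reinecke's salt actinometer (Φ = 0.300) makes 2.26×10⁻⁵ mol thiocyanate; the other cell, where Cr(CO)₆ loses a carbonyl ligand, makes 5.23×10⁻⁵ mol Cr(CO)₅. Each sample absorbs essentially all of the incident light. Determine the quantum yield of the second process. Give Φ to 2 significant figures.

Photons absorbed by the actinometer: 2.26×10⁻⁵ / 0.300 = 7.533×10⁻⁵ mol.
Φ(unknown) = 5.23×10⁻⁵ / 7.533×10⁻⁵ = 0.69.

Φ = 0.69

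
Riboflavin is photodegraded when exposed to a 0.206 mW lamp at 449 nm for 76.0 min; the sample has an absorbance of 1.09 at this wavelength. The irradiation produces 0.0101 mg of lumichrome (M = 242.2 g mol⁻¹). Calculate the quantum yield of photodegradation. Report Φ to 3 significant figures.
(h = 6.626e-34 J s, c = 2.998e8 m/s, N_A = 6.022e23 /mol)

Product: 0.0101 mg / 242.2 g mol⁻¹ = 4.170e-8 mol.
Photon energy at 449 nm: hc/λ = (6.626e-34)(2.998e8)/(449e-9) = 4.424e-19 J.
Energy delivered: (0.206 mW)(4560 s) = 0.9394 J.
Photons incident: 0.9394 / 4.424e-19 = 2.123e18, i.e. 2.123e18/6.022e23 = 3.525e-6 mol.
Fraction absorbed: 1 − 10^(−1.09) = 0.9187.
Photons absorbed: 0.9187 × 3.525e-6 = 3.238e-6 mol.
Φ = 4.170e-8 mol / 3.238e-6 mol photons = 0.0129.

Φ = 0.0129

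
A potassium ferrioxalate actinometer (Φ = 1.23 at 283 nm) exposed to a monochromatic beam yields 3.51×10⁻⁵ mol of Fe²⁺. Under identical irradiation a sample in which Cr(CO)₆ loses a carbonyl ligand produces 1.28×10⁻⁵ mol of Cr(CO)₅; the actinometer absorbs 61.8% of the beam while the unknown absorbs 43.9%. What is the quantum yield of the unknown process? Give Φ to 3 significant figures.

Photons absorbed by the actinometer: 3.51×10⁻⁵ / 1.23 = 2.854×10⁻⁵ mol.
Incident flux: 2.854×10⁻⁵ / 0.618 = 4.618×10⁻⁵ einstein.
Absorbed by unknown: 0.439 × 4.618×10⁻⁵ = 2.027×10⁻⁵ mol.
Φ(unknown) = 1.28×10⁻⁵ / 2.027×10⁻⁵ = 0.631.

Φ = 0.631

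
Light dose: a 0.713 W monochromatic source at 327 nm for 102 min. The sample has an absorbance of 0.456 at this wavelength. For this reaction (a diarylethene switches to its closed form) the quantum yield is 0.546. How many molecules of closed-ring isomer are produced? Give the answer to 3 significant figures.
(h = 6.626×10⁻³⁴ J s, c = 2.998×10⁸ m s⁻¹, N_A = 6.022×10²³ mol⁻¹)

2.55×10²¹ molecules

Photon energy at 327 nm: hc/λ = (6.626×10⁻³⁴)(2.998×10⁸)/(327×10⁻⁹) = 6.075×10⁻¹⁹ J.
Energy delivered: (0.713 W)(6120 s) = 4364 J.
Photons incident: 4364 / 6.075×10⁻¹⁹ = 7.184×10²¹, i.e. 7.184×10²¹/6.022×10²³ = 0.01193 mol.
Fraction absorbed: 1 − 10^(−0.456) = 0.6501.
Photons absorbed: 0.6501 × 0.01193 = 0.007756 mol.
Product: Φ × n_abs = 0.546 × 0.007756 = 0.004235 mol.
As a count: 0.004235 × 6.022×10²³ = 2.55×10²¹.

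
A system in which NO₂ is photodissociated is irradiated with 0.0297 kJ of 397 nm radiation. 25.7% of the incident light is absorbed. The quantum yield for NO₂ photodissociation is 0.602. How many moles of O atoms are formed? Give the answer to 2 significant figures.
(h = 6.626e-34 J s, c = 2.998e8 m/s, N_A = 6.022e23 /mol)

Photon energy at 397 nm: hc/λ = (6.626e-34)(2.998e8)/(397e-9) = 5.004e-19 J.
Incident energy: 0.0297 kJ = 29.7 J.
Photons incident: 29.7 / 5.004e-19 = 5.935e19, i.e. 5.935e19/6.022e23 = 9.856e-5 mol.
Photons absorbed: 0.257 × 9.856e-5 = 2.533e-5 mol.
Product: Φ × n_abs = 0.602 × 2.533e-5 = 1.525e-5 mol.

1.5e-5 mol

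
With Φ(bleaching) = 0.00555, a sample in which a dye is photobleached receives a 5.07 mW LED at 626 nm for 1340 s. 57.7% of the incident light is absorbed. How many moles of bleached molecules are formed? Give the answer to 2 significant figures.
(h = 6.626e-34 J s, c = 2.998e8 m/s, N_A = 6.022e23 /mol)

1.1e-7 mol

Photon energy at 626 nm: hc/λ = (6.626e-34)(2.998e8)/(626e-9) = 3.173e-19 J.
Energy delivered: (5.07 mW)(1340 s) = 6.794 J.
Photons incident: 6.794 / 3.173e-19 = 2.141e19, i.e. 2.141e19/6.022e23 = 3.555e-5 mol.
Photons absorbed: 0.577 × 3.555e-5 = 2.051e-5 mol.
Product: Φ × n_abs = 0.00555 × 2.051e-5 = 1.138e-7 mol.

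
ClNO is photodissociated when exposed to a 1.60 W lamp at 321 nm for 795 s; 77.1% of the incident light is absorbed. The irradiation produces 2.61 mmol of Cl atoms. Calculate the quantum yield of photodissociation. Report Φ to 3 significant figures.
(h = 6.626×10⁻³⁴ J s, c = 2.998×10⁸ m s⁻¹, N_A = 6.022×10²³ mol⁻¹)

Product: 2.61 mmol = 0.00261 mol.
Photon energy at 321 nm: hc/λ = (6.626×10⁻³⁴)(2.998×10⁸)/(321×10⁻⁹) = 6.188×10⁻¹⁹ J.
Energy delivered: (1.60 W)(795 s) = 1272 J.
Photons incident: 1272 / 6.188×10⁻¹⁹ = 2.056×10²¹, i.e. 2.056×10²¹/6.022×10²³ = 0.003414 mol.
Photons absorbed: 0.771 × 0.003414 = 0.002632 mol.
Φ = 0.00261 mol / 0.002632 mol photons = 0.992.

Φ = 0.992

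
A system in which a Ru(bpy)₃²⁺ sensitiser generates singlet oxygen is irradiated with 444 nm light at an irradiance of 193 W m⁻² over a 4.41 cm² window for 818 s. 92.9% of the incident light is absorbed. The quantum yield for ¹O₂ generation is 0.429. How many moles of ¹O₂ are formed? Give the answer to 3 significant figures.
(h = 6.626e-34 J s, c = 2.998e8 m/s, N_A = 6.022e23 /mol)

Photon energy at 444 nm: hc/λ = (6.626e-34)(2.998e8)/(444e-9) = 4.474e-19 J.
Energy delivered: (193 W m⁻²)(4.41e-4 m²)(818 s) = 69.62 J.
Photons incident: 69.62 / 4.474e-19 = 1.556e20, i.e. 1.556e20/6.022e23 = 2.584e-4 mol.
Photons absorbed: 0.929 × 2.584e-4 = 2.401e-4 mol.
Product: Φ × n_abs = 0.429 × 2.401e-4 = 1.030e-4 mol.

1.03e-4 mol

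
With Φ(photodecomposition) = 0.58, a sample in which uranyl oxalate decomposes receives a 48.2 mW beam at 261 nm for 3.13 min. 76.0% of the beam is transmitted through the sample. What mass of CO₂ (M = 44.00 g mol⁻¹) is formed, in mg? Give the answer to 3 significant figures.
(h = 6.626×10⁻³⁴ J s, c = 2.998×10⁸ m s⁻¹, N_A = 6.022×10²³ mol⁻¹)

Photon energy at 261 nm: hc/λ = (6.626×10⁻³⁴)(2.998×10⁸)/(261×10⁻⁹) = 7.611×10⁻¹⁹ J.
Energy delivered: (48.2 mW)(187.8 s) = 9.052 J.
Photons incident: 9.052 / 7.611×10⁻¹⁹ = 1.189×10¹⁹, i.e. 1.189×10¹⁹/6.022×10²³ = 1.974×10⁻⁵ mol.
Fraction absorbed: 1 − 76.0/100 = 0.2400.
Photons absorbed: 0.2400 × 1.974×10⁻⁵ = 4.738×10⁻⁶ mol.
Product: Φ × n_abs = 0.58 × 4.738×10⁻⁶ = 2.748×10⁻⁶ mol.
Mass: 2.748×10⁻⁶ × 44.00 = 1.209×10⁻⁴ g = 0.121 mg.

0.121 mg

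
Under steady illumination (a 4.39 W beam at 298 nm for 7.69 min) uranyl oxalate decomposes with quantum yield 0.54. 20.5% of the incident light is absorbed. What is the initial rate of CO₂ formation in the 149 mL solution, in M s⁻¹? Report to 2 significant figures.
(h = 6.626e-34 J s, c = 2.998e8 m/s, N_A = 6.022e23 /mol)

8.1e-6 M s⁻¹

Photon energy at 298 nm: hc/λ = (6.626e-34)(2.998e8)/(298e-9) = 6.666e-19 J.
Energy delivered: (4.39 W)(461.4 s) = 2026 J.
Photons incident: 2026 / 6.666e-19 = 3.039e21, i.e. 3.039e21/6.022e23 = 0.005046 mol.
Photons absorbed: 0.205 × 0.005046 = 0.001034 mol.
Product formed: 0.54 × 0.001034 = 5.584e-4 mol.
Rate: 5.584e-4 mol / (461.4 s × 0.149 L) = 8.1e-6 M s⁻¹.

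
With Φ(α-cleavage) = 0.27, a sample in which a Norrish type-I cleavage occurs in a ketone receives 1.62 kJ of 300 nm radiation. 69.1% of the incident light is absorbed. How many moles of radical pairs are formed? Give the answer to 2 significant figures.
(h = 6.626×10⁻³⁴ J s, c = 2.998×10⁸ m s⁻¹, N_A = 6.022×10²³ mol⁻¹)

7.6×10⁻⁴ mol

Photon energy at 300 nm: hc/λ = (6.626×10⁻³⁴)(2.998×10⁸)/(300×10⁻⁹) = 6.622×10⁻¹⁹ J.
Incident energy: 1.62 kJ = 1620 J.
Photons incident: 1620 / 6.622×10⁻¹⁹ = 2.446×10²¹, i.e. 2.446×10²¹/6.022×10²³ = 0.004062 mol.
Photons absorbed: 0.691 × 0.004062 = 0.002807 mol.
Product: Φ × n_abs = 0.27 × 0.002807 = 7.579×10⁻⁴ mol.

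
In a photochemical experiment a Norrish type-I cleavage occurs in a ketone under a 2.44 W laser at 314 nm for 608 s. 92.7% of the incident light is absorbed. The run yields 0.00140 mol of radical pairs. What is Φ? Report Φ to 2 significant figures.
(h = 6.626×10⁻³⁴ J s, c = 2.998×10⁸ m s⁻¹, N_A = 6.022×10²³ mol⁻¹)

Photon energy at 314 nm: hc/λ = (6.626×10⁻³⁴)(2.998×10⁸)/(314×10⁻⁹) = 6.326×10⁻¹⁹ J.
Energy delivered: (2.44 W)(608 s) = 1484 J.
Photons incident: 1484 / 6.326×10⁻¹⁹ = 2.346×10²¹, i.e. 2.346×10²¹/6.022×10²³ = 0.003896 mol.
Photons absorbed: 0.927 × 0.003896 = 0.003612 mol.
Φ = 0.00140 mol / 0.003612 mol photons = 0.39.

Φ = 0.39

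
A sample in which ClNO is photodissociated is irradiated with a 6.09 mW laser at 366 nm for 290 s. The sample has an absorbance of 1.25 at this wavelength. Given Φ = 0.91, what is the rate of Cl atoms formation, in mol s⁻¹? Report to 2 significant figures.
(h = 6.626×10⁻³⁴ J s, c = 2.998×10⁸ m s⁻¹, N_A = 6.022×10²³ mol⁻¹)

1.6×10⁻⁸ mol s⁻¹

Photon energy at 366 nm: hc/λ = (6.626×10⁻³⁴)(2.998×10⁸)/(366×10⁻⁹) = 5.428×10⁻¹⁹ J.
Energy delivered: (6.09 mW)(290 s) = 1.766 J.
Photons incident: 1.766 / 5.428×10⁻¹⁹ = 3.254×10¹⁸, i.e. 3.254×10¹⁸/6.022×10²³ = 5.404×10⁻⁶ mol.
Fraction absorbed: 1 − 10^(−1.25) = 0.9438.
Photons absorbed: 0.9438 × 5.404×10⁻⁶ = 5.100×10⁻⁶ mol.
Product formed: 0.91 × 5.100×10⁻⁶ = 4.641×10⁻⁶ mol.
Rate: 4.641×10⁻⁶ / 290 s = 1.6×10⁻⁸ mol s⁻¹.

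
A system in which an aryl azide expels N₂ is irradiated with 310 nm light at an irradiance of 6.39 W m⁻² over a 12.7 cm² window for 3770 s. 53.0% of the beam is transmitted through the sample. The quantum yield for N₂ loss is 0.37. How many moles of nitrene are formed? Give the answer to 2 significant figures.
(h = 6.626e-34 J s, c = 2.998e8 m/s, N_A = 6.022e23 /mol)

1.4e-5 mol

Photon energy at 310 nm: hc/λ = (6.626e-34)(2.998e8)/(310e-9) = 6.408e-19 J.
Energy delivered: (6.39 W m⁻²)(12.7e-4 m²)(3770 s) = 30.59 J.
Photons incident: 30.59 / 6.408e-19 = 4.774e19, i.e. 4.774e19/6.022e23 = 7.928e-5 mol.
Fraction absorbed: 1 − 53.0/100 = 0.4700.
Photons absorbed: 0.4700 × 7.928e-5 = 3.726e-5 mol.
Product: Φ × n_abs = 0.37 × 3.726e-5 = 1.379e-5 mol.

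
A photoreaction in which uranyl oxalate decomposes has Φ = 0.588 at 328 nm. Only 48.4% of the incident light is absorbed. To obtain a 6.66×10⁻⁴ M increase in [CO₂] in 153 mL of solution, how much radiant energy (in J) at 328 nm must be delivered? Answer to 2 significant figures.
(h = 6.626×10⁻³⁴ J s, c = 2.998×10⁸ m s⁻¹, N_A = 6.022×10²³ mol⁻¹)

130 J

Product: (6.66×10⁻⁴ M)(0.153 L) = 1.019×10⁻⁴ mol.
Photons that must be absorbed: 1.019×10⁻⁴ / 0.588 = 1.733×10⁻⁴ mol.
Incident photons needed: 1.733×10⁻⁴ / 0.484 = 3.581×10⁻⁴ mol.
Photon energy: hc/λ = 6.056×10⁻¹⁹ J; per mole, 3.647×10⁵ J mol⁻¹.
Energy required: 3.581×10⁻⁴ × 3.647×10⁵ = 130 J.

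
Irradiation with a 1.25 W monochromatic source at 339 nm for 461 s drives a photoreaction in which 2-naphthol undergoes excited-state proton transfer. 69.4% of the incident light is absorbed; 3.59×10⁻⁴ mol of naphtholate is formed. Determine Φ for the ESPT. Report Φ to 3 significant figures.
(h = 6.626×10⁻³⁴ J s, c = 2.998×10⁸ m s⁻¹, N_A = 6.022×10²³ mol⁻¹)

Φ = 0.317

Photon energy at 339 nm: hc/λ = (6.626×10⁻³⁴)(2.998×10⁸)/(339×10⁻⁹) = 5.860×10⁻¹⁹ J.
Energy delivered: (1.25 W)(461 s) = 576.3 J.
Photons incident: 576.3 / 5.860×10⁻¹⁹ = 9.834×10²⁰, i.e. 9.834×10²⁰/6.022×10²³ = 0.001633 mol.
Photons absorbed: 0.694 × 0.001633 = 0.001133 mol.
Φ = 3.59×10⁻⁴ mol / 0.001133 mol photons = 0.317.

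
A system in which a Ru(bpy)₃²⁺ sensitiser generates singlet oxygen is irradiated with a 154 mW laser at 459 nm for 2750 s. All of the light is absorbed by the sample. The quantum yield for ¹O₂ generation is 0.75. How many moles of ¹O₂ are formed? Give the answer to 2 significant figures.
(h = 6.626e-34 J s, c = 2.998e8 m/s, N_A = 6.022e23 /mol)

0.0012 mol

Photon energy at 459 nm: hc/λ = (6.626e-34)(2.998e8)/(459e-9) = 4.328e-19 J.
Energy delivered: (154 mW)(2750 s) = 423.5 J.
Photons incident: 423.5 / 4.328e-19 = 9.785e20, i.e. 9.785e20/6.022e23 = 0.001625 mol.
Product: Φ × n_abs = 0.75 × 0.001625 = 0.001219 mol.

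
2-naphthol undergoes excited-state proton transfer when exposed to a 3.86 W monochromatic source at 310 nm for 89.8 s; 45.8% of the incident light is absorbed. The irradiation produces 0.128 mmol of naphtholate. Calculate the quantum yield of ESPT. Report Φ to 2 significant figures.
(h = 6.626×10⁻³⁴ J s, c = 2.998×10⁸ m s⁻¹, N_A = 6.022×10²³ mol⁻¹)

Product: 0.128 mmol = 1.28×10⁻⁴ mol.
Photon energy at 310 nm: hc/λ = (6.626×10⁻³⁴)(2.998×10⁸)/(310×10⁻⁹) = 6.408×10⁻¹⁹ J.
Energy delivered: (3.86 W)(89.8 s) = 346.6 J.
Photons incident: 346.6 / 6.408×10⁻¹⁹ = 5.409×10²⁰, i.e. 5.409×10²⁰/6.022×10²³ = 8.982×10⁻⁴ mol.
Photons absorbed: 0.458 × 8.982×10⁻⁴ = 4.114×10⁻⁴ mol.
Φ = 1.28×10⁻⁴ mol / 4.114×10⁻⁴ mol photons = 0.31.

Φ = 0.31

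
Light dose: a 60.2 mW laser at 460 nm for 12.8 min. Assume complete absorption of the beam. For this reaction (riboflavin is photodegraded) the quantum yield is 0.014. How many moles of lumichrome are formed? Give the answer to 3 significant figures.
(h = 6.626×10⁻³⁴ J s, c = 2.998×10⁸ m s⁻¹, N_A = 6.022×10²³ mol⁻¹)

2.49×10⁻⁶ mol

Photon energy at 460 nm: hc/λ = (6.626×10⁻³⁴)(2.998×10⁸)/(460×10⁻⁹) = 4.318×10⁻¹⁹ J.
Energy delivered: (60.2 mW)(768 s) = 46.23 J.
Photons incident: 46.23 / 4.318×10⁻¹⁹ = 1.071×10²⁰, i.e. 1.071×10²⁰/6.022×10²³ = 1.778×10⁻⁴ mol.
Product: Φ × n_abs = 0.014 × 1.778×10⁻⁴ = 2.489×10⁻⁶ mol.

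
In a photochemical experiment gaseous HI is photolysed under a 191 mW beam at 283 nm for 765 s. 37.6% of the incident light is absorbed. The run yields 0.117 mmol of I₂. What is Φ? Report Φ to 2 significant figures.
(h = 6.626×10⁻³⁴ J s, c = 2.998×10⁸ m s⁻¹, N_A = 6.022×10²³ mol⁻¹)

Φ = 0.90

Product: 0.117 mmol = 1.17×10⁻⁴ mol.
Photon energy at 283 nm: hc/λ = (6.626×10⁻³⁴)(2.998×10⁸)/(283×10⁻⁹) = 7.019×10⁻¹⁹ J.
Energy delivered: (191 mW)(765 s) = 146.1 J.
Photons incident: 146.1 / 7.019×10⁻¹⁹ = 2.081×10²⁰, i.e. 2.081×10²⁰/6.022×10²³ = 3.456×10⁻⁴ mol.
Photons absorbed: 0.376 × 3.456×10⁻⁴ = 1.299×10⁻⁴ mol.
Φ = 1.17×10⁻⁴ mol / 1.299×10⁻⁴ mol photons = 0.90.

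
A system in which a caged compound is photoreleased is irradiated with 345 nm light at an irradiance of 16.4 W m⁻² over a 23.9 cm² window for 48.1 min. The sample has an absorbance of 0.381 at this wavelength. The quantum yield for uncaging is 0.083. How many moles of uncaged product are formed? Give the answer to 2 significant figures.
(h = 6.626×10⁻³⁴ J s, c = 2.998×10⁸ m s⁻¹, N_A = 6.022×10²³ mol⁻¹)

Photon energy at 345 nm: hc/λ = (6.626×10⁻³⁴)(2.998×10⁸)/(345×10⁻⁹) = 5.758×10⁻¹⁹ J.
Energy delivered: (16.4 W m⁻²)(23.9×10⁻⁴ m²)(2886 s) = 113.1 J.
Photons incident: 113.1 / 5.758×10⁻¹⁹ = 1.964×10²⁰, i.e. 1.964×10²⁰/6.022×10²³ = 3.261×10⁻⁴ mol.
Fraction absorbed: 1 − 10^(−0.381) = 0.5841.
Photons absorbed: 0.5841 × 3.261×10⁻⁴ = 1.905×10⁻⁴ mol.
Product: Φ × n_abs = 0.083 × 1.905×10⁻⁴ = 1.581×10⁻⁵ mol.

1.6×10⁻⁵ mol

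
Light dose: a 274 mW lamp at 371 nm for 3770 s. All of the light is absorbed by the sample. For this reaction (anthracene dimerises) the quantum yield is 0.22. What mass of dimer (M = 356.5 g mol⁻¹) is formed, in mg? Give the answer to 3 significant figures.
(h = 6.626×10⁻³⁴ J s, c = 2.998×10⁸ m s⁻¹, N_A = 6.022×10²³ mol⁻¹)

251 mg

Photon energy at 371 nm: hc/λ = (6.626×10⁻³⁴)(2.998×10⁸)/(371×10⁻⁹) = 5.354×10⁻¹⁹ J.
Energy delivered: (274 mW)(3770 s) = 1033 J.
Photons incident: 1033 / 5.354×10⁻¹⁹ = 1.929×10²¹, i.e. 1.929×10²¹/6.022×10²³ = 0.003203 mol.
Product: Φ × n_abs = 0.22 × 0.003203 = 7.047×10⁻⁴ mol.
Mass: 7.047×10⁻⁴ × 356.5 = 0.2512 g = 251 mg.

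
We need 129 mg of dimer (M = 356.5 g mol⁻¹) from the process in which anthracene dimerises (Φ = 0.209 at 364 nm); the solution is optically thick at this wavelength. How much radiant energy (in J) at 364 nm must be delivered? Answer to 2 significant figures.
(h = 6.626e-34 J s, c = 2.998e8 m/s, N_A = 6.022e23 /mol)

570 J

Product: 129 mg / 356.5 g mol⁻¹ = 3.619e-4 mol.
Photons that must be absorbed: 3.619e-4 / 0.209 = 0.001732 mol.
Photon energy: hc/λ = 5.457e-19 J; per mole, 3.286e5 J mol⁻¹.
Energy required: 0.001732 × 3.286e5 = 570 J.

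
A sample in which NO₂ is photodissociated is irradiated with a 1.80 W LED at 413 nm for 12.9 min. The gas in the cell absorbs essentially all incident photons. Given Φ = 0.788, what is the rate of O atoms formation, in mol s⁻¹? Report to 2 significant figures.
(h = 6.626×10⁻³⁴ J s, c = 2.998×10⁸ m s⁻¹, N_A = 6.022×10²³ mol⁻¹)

4.9×10⁻⁶ mol s⁻¹

Photon energy at 413 nm: hc/λ = (6.626×10⁻³⁴)(2.998×10⁸)/(413×10⁻⁹) = 4.810×10⁻¹⁹ J.
Energy delivered: (1.80 W)(774 s) = 1393 J.
Photons incident: 1393 / 4.810×10⁻¹⁹ = 2.896×10²¹, i.e. 2.896×10²¹/6.022×10²³ = 0.004809 mol.
Product formed: 0.788 × 0.004809 = 0.003789 mol.
Rate: 0.003789 / 774 s = 4.9×10⁻⁶ mol s⁻¹.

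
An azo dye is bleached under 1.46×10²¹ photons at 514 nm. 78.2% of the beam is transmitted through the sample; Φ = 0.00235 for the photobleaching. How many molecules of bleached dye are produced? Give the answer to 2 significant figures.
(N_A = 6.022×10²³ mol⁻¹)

Moles of photons: 1.46×10²¹ / 6.022×10²³ = 0.002424 mol.
Fraction absorbed: 1 − 78.2/100 = 0.2180.
Photons absorbed: 0.2180 × 0.002424 = 5.284×10⁻⁴ mol.
Product: Φ × n_abs = 0.00235 × 5.284×10⁻⁴ = 1.242×10⁻⁶ mol.
As a count: 1.242×10⁻⁶ × 6.022×10²³ = 7.5×10¹⁷.

7.5×10¹⁷ molecules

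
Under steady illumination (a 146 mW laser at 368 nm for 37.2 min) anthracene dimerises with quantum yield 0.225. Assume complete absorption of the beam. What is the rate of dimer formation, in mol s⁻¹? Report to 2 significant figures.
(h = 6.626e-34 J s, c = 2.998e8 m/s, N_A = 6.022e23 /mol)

1.0e-7 mol s⁻¹

Photon energy at 368 nm: hc/λ = (6.626e-34)(2.998e8)/(368e-9) = 5.398e-19 J.
Energy delivered: (146 mW)(2232 s) = 325.9 J.
Photons incident: 325.9 / 5.398e-19 = 6.037e20, i.e. 6.037e20/6.022e23 = 0.001002 mol.
Product formed: 0.225 × 0.001002 = 2.255e-4 mol.
Rate: 2.255e-4 / 2232 s = 1.0e-7 mol s⁻¹.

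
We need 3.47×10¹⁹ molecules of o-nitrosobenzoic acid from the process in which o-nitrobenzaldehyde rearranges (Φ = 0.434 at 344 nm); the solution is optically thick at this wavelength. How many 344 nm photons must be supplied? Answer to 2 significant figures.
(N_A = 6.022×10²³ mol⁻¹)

Product: 3.47×10¹⁹ / 6.022×10²³ = 5.762×10⁻⁵ mol.
Photons that must be absorbed: 5.762×10⁻⁵ / 0.434 = 1.328×10⁻⁴ mol.
Photon count: 1.328×10⁻⁴ × 6.022×10²³ = 8.0×10¹⁹.

8.0×10¹⁹ photons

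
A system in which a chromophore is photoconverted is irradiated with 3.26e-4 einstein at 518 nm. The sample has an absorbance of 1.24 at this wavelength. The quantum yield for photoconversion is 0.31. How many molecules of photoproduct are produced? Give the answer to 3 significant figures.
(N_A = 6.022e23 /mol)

5.74e19 molecules

Fraction absorbed: 1 − 10^(−1.24) = 0.9425.
Photons absorbed: 0.9425 × 3.26e-4 = 3.073e-4 mol.
Product: Φ × n_abs = 0.31 × 3.073e-4 = 9.526e-5 mol.
As a count: 9.526e-5 × 6.022e23 = 5.74e19.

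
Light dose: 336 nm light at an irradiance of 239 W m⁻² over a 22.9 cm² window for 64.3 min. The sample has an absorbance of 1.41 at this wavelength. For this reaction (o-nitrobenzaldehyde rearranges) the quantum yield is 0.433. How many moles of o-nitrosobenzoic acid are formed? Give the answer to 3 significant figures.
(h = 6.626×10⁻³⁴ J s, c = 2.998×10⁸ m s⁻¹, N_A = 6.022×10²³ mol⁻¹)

Photon energy at 336 nm: hc/λ = (6.626×10⁻³⁴)(2.998×10⁸)/(336×10⁻⁹) = 5.912×10⁻¹⁹ J.
Energy delivered: (239 W m⁻²)(22.9×10⁻⁴ m²)(3858 s) = 2112 J.
Photons incident: 2112 / 5.912×10⁻¹⁹ = 3.572×10²¹, i.e. 3.572×10²¹/6.022×10²³ = 0.005932 mol.
Fraction absorbed: 1 − 10^(−1.41) = 0.9611.
Photons absorbed: 0.9611 × 0.005932 = 0.005701 mol.
Product: Φ × n_abs = 0.433 × 0.005701 = 0.002469 mol.

0.00247 mol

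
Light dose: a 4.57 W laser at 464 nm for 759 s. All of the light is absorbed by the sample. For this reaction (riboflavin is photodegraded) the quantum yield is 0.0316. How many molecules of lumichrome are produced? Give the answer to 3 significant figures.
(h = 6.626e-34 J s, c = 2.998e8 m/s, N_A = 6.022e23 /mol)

Photon energy at 464 nm: hc/λ = (6.626e-34)(2.998e8)/(464e-9) = 4.281e-19 J.
Energy delivered: (4.57 W)(759 s) = 3469 J.
Photons incident: 3469 / 4.281e-19 = 8.103e21, i.e. 8.103e21/6.022e23 = 0.01346 mol.
Product: Φ × n_abs = 0.0316 × 0.01346 = 4.253e-4 mol.
As a count: 4.253e-4 × 6.022e23 = 2.56e20.

2.56e20 molecules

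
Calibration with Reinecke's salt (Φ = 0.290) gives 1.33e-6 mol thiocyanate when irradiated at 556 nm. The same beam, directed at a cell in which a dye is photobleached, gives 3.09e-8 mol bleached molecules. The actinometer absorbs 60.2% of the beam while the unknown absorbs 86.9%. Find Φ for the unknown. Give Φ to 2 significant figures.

Φ = 0.0047

Photons absorbed by the actinometer: 1.33e-6 / 0.290 = 4.586e-6 mol.
Incident flux: 4.586e-6 / 0.602 = 7.618e-6 einstein.
Absorbed by unknown: 0.869 × 7.618e-6 = 6.620e-6 mol.
Φ(unknown) = 3.09e-8 / 6.620e-6 = 0.0047.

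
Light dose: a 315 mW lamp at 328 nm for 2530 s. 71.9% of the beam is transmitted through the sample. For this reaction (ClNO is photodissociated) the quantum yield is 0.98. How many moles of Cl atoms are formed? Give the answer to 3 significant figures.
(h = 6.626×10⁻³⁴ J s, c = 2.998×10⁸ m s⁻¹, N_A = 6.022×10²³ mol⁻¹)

Photon energy at 328 nm: hc/λ = (6.626×10⁻³⁴)(2.998×10⁸)/(328×10⁻⁹) = 6.056×10⁻¹⁹ J.
Energy delivered: (315 mW)(2530 s) = 797.0 J.
Photons incident: 797.0 / 6.056×10⁻¹⁹ = 1.316×10²¹, i.e. 1.316×10²¹/6.022×10²³ = 0.002185 mol.
Fraction absorbed: 1 − 71.9/100 = 0.2810.
Photons absorbed: 0.2810 × 0.002185 = 6.140×10⁻⁴ mol.
Product: Φ × n_abs = 0.98 × 6.140×10⁻⁴ = 6.017×10⁻⁴ mol.

6.02×10⁻⁴ mol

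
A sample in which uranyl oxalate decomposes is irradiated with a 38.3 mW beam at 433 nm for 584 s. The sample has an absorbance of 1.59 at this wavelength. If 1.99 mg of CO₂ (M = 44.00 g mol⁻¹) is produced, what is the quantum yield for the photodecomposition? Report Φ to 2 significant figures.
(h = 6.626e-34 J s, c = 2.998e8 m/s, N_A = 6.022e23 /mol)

Product: 1.99 mg / 44.00 g mol⁻¹ = 4.523e-5 mol.
Photon energy at 433 nm: hc/λ = (6.626e-34)(2.998e8)/(433e-9) = 4.588e-19 J.
Energy delivered: (38.3 mW)(584 s) = 22.37 J.
Photons incident: 22.37 / 4.588e-19 = 4.876e19, i.e. 4.876e19/6.022e23 = 8.097e-5 mol.
Fraction absorbed: 1 − 10^(−1.59) = 0.9743.
Photons absorbed: 0.9743 × 8.097e-5 = 7.889e-5 mol.
Φ = 4.523e-5 mol / 7.889e-5 mol photons = 0.57.

Φ = 0.57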